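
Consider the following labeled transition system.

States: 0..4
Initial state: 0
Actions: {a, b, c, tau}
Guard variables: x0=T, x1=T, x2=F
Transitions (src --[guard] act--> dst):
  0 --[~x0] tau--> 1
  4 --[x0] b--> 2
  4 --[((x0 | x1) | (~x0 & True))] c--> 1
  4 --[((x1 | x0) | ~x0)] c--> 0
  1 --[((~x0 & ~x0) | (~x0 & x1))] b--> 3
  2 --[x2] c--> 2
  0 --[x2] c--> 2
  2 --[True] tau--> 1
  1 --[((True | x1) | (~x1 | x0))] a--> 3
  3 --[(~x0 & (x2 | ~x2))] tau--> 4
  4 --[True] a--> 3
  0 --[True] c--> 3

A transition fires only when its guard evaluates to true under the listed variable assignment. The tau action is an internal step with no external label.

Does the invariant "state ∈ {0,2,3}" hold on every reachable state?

Answer: INVARIANT HOLDS

Analysis:
Inv-set: {0,2,3}
Reach set: {0,3}
  0: ✓
  3: ✓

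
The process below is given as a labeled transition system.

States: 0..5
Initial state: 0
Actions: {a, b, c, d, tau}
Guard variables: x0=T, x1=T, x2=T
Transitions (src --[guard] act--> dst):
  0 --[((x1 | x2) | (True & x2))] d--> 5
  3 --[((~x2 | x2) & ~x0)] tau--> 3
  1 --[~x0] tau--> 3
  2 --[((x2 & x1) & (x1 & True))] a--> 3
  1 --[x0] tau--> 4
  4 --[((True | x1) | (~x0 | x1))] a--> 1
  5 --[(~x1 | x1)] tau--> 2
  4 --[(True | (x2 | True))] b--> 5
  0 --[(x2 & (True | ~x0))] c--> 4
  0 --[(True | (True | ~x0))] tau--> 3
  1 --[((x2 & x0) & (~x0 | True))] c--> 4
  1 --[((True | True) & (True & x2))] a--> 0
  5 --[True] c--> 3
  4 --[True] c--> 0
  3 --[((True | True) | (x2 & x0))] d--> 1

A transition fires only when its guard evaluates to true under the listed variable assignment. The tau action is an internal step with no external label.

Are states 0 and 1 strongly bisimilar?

Answer: NOT BISIMILAR

Trace:
Bisimulation quotient by refinement:
  P[0] = {{0,1,2,3,4,5}}
  P[1] = {{0},{1},{2},{3},{4},{5}}
6 equivalence class(es) (converged in 2)
[0]={0}  [1]={1}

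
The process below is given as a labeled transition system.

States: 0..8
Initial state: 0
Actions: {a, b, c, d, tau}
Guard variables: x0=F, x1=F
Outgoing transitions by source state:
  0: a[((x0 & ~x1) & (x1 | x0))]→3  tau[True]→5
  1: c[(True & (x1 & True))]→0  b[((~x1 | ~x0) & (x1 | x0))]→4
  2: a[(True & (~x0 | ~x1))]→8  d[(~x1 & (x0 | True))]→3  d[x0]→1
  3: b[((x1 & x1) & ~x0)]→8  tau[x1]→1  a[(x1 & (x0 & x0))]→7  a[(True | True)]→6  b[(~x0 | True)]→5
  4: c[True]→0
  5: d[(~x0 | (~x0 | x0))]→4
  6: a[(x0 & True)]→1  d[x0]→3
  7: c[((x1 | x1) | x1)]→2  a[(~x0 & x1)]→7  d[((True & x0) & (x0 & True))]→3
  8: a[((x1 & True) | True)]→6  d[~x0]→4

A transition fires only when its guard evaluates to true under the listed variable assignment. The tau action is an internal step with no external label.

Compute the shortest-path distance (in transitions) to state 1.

Layered search for 1:
  depth 0: {0}
  depth 1: {5}
  depth 2: {4}
1 never appears.

Answer: UNREACHABLE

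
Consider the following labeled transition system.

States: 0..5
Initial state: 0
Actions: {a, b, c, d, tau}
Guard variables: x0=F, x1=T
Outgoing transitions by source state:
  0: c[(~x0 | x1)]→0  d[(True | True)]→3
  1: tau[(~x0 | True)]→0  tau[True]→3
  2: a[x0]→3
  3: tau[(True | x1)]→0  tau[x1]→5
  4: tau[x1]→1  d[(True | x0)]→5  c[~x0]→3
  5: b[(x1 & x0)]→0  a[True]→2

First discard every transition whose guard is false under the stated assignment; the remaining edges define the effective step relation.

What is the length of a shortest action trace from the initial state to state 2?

Breadth-first toward 2:
  Layer 0: {0}
  Layer 1: {3}
  Layer 2: {5}
  Layer 3: {2}
depth(2)=3, e.g. d·tau·a

Answer: 3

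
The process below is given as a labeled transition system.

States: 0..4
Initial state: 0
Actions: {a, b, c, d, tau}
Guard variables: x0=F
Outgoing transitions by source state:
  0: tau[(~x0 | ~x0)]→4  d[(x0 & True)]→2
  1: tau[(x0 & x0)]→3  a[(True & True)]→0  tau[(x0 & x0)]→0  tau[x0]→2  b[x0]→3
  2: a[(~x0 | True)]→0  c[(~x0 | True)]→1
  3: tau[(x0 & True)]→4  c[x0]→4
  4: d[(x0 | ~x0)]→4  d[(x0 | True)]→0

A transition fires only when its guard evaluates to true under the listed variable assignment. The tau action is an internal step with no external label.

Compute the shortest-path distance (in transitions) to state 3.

Answer: UNREACHABLE

Analysis:
Breadth-first toward 3:
  Layer 0: {0}
  Layer 1: {4}
3 never appears.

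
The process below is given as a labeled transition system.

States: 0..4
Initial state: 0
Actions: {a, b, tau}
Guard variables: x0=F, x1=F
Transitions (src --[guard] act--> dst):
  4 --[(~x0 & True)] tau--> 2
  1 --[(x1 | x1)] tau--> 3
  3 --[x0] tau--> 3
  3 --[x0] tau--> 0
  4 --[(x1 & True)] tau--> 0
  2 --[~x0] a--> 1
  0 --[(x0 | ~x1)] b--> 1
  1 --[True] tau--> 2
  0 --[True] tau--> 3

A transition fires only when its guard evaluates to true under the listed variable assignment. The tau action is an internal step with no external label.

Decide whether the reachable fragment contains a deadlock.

Reach set: {0,1,2,3}
  0: b→1  tau→3  [2 out]
  1: tau→2  [1 out]
  2: a→1  [1 out]
  3: ∅  [no exit]
Path to 3: tau

Answer: DEADLOCK at state 3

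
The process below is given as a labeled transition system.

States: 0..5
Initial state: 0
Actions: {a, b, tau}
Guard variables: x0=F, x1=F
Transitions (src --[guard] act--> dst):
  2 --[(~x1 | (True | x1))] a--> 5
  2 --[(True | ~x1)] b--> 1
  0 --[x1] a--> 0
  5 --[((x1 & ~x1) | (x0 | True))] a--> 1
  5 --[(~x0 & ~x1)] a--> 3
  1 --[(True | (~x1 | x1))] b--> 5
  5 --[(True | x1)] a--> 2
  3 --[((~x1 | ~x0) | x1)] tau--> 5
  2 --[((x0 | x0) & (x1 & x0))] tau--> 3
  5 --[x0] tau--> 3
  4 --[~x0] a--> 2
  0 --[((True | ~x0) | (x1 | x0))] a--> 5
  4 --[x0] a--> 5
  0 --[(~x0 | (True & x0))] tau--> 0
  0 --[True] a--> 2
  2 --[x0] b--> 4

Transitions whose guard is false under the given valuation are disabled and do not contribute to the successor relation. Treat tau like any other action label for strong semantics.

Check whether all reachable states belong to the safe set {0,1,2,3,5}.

Answer: INVARIANT HOLDS

Trace:
Inv-set: {0,1,2,3,5}
Reach set: {0,1,2,3,5}
  0: ✓
  1: ✓
  2: ✓
  3: ✓
  5: ✓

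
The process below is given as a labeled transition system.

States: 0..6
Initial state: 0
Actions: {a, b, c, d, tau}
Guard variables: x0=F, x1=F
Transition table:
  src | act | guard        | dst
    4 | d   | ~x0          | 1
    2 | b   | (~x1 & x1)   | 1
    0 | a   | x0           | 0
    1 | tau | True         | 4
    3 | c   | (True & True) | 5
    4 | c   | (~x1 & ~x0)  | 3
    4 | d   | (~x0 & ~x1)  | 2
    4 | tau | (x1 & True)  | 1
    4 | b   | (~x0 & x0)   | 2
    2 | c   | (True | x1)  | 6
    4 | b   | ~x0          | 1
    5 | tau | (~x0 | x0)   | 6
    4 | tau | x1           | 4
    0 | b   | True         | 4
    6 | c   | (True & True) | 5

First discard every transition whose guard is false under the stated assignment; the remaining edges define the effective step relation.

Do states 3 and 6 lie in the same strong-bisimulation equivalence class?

Answer: BISIMILAR

Trace:
Refine partition for ~:
  π0 = {{0,1,2,3,4,5,6}}
  π1 = {{0},{1,5},{2,3,6},{4}}
  π2 = {{0},{1},{2},{3,6},{4},{5}}
stable after 3 split(s): 6 block(s)
[3]={3,6}  [6]={3,6}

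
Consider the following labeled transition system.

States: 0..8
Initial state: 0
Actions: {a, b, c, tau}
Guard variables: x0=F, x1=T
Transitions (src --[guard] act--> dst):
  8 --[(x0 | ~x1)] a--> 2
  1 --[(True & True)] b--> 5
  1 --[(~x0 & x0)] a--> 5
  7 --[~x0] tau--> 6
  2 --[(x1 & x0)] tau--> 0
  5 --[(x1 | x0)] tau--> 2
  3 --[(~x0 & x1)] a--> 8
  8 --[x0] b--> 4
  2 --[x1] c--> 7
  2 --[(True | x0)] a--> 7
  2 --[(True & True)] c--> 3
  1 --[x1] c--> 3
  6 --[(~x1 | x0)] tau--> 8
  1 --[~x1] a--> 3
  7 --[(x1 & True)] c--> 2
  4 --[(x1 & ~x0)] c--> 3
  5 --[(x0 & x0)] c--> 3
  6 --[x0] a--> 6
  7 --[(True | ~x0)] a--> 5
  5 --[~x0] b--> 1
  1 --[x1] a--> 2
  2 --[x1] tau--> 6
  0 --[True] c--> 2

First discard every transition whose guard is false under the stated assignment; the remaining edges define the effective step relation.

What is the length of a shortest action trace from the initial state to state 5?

Breadth-first toward 5:
  depth 0: {0}
  depth 1: {2}
  depth 2: {3,6,7}
  depth 3: {5,8}
first hit 5 at d=3 via c·a·a

Answer: 3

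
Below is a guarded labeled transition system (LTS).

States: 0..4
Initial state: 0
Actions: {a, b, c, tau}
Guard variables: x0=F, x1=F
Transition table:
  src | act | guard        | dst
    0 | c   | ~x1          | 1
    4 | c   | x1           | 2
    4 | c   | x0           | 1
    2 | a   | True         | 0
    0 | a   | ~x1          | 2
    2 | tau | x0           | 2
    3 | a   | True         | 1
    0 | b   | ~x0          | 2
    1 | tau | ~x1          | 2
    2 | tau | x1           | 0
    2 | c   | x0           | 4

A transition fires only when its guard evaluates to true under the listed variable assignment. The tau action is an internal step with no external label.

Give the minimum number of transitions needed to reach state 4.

BFS to 4:
  Layer 0: {0}
  Layer 1: {1,2}
4 never appears.

Answer: UNREACHABLE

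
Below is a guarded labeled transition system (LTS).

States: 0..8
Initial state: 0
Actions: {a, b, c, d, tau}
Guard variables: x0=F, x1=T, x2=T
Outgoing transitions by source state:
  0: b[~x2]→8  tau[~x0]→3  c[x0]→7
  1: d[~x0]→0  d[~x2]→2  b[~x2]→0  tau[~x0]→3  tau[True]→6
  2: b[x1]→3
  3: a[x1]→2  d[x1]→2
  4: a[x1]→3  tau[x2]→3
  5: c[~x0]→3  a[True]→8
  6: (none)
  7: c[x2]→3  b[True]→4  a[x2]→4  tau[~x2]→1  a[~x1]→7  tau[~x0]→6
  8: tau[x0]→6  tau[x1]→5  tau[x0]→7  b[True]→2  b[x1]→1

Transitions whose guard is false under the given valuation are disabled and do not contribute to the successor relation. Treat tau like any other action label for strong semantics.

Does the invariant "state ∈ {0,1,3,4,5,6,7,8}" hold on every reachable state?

Allowed set {0,1,3,4,5,6,7,8}
Reach set: {0,2,3}
  0: ✓
  2: outside
  3: ✓
counterexample path to 2: tau·a

Answer: INVARIANT VIOLATED at state 2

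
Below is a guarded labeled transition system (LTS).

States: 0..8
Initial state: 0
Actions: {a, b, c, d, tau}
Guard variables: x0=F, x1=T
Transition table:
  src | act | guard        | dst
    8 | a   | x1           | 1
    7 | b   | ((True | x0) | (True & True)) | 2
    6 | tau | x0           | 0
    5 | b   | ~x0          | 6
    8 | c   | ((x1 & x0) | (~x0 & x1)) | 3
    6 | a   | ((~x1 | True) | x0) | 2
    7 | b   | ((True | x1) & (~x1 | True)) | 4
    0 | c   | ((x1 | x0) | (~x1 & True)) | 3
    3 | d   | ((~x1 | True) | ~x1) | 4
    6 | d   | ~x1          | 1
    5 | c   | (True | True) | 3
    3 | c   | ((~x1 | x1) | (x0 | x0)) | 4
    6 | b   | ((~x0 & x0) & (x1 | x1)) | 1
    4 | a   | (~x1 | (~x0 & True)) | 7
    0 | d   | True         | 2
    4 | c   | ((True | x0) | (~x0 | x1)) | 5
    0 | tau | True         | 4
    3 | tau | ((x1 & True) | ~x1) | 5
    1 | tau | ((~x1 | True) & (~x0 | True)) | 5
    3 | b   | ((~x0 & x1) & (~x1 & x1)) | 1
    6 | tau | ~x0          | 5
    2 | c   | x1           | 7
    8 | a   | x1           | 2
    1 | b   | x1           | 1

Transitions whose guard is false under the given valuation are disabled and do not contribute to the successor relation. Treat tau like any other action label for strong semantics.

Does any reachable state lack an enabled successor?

Answer: DEADLOCK-FREE

Trace:
Reach set: {0,2,3,4,5,6,7}
  0: c→3  d→2  tau→4  [3 exit(s)]
  2: c→7  [1 exit(s)]
  3: c→4  d→4  tau→5  [3 exit(s)]
  4: a→7  c→5  [2 exit(s)]
  5: b→6  c→3  [2 exit(s)]
  6: a→2  tau→5  [2 exit(s)]
  7: b→2  b→4  [2 exit(s)]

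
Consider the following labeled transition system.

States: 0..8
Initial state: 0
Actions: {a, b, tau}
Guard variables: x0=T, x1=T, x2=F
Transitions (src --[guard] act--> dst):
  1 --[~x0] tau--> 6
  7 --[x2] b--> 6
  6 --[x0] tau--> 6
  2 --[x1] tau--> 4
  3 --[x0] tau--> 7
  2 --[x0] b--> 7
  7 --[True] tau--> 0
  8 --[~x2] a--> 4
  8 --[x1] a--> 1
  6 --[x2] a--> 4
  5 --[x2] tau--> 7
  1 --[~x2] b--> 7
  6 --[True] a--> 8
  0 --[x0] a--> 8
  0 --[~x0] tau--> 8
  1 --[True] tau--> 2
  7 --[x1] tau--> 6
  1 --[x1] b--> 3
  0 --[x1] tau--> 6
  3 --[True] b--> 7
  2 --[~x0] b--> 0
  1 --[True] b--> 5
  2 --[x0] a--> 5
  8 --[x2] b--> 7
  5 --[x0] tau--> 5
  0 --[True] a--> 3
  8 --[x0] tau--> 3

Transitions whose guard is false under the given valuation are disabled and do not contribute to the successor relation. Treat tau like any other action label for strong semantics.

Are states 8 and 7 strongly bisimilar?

Bisimulation quotient by refinement:
  P[0] = {{0,1,2,3,4,5,6,7,8}}
  P[1] = {{0,6,8},{1,3},{2},{4},{5,7}}
  P[2] = {{0},{1},{2},{3},{4},{5},{6},{7},{8}}
Fixed point at round 3; 9 class(es).
8∈{8}, 7∈{7}

Answer: NOT BISIMILAR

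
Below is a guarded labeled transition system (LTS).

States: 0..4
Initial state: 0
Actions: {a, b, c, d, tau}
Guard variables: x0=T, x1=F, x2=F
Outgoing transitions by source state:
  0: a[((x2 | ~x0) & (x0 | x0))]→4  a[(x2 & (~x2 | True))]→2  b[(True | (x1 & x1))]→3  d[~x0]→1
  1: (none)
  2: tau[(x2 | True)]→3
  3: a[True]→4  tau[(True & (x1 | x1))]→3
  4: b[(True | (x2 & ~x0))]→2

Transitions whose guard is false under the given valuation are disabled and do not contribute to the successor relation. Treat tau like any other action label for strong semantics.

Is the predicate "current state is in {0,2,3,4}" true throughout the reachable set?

Answer: INVARIANT HOLDS

Working:
Inv-set: {0,2,3,4}
R = {0,2,3,4}
  0: ok
  2: ok
  3: ok
  4: ok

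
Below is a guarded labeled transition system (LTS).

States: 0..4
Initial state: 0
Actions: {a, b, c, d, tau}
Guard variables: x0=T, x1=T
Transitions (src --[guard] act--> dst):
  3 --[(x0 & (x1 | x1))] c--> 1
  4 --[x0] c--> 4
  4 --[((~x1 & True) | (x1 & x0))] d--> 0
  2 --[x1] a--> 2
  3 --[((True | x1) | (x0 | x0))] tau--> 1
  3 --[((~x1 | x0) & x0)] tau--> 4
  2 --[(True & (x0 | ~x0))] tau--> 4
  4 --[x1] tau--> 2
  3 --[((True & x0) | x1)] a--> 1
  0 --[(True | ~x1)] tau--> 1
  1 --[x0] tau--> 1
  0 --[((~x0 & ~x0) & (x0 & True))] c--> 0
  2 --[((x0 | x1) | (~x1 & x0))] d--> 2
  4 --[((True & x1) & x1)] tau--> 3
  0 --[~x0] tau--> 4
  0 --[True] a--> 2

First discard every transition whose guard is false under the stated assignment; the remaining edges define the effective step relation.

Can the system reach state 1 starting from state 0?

After dropping false guards: 14 live edges.
Layer 0: {0}
Layer 1: {1,2}  now seen {0,1,2}
Layer 2: {4}  now seen {0,1,2,4}
Layer 3: {3}  now seen {0,1,2,3,4}
Reachable = {0,1,2,3,4}
witness 1: tau

Answer: REACHABLE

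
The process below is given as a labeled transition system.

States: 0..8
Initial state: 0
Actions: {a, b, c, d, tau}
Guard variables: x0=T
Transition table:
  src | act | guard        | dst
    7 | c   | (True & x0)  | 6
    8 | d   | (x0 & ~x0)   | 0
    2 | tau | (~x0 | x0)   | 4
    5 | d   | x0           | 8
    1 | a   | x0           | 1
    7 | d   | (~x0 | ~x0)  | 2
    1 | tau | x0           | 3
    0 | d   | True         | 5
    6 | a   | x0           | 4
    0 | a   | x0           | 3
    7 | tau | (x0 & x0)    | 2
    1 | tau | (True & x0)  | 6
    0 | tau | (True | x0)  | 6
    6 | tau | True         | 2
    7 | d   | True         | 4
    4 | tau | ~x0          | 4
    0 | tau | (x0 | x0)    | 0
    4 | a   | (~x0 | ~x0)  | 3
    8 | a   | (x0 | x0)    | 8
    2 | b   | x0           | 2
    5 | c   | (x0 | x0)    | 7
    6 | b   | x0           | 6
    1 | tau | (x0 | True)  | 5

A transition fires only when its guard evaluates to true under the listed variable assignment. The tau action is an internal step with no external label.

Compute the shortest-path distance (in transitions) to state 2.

Breadth-first toward 2:
  Layer 0: {0}
  Layer 1: {3,5,6}
  Layer 2: {2,4,7,8}
2 enters at depth 2; path tau·tau

Answer: 2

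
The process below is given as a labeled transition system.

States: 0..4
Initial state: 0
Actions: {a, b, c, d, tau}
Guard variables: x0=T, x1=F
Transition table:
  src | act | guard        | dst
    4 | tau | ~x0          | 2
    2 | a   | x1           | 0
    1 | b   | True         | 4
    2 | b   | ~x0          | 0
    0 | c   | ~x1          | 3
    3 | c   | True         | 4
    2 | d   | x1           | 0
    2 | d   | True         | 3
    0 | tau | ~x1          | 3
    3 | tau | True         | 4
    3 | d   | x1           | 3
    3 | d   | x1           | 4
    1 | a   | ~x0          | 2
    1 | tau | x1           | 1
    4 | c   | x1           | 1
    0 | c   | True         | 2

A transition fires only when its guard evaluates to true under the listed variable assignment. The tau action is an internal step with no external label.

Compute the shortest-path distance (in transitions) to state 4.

BFS to 4:
  Layer 0: {0}
  Layer 1: {2,3}
  Layer 2: {4}
4 enters at depth 2; path c·c

Answer: 2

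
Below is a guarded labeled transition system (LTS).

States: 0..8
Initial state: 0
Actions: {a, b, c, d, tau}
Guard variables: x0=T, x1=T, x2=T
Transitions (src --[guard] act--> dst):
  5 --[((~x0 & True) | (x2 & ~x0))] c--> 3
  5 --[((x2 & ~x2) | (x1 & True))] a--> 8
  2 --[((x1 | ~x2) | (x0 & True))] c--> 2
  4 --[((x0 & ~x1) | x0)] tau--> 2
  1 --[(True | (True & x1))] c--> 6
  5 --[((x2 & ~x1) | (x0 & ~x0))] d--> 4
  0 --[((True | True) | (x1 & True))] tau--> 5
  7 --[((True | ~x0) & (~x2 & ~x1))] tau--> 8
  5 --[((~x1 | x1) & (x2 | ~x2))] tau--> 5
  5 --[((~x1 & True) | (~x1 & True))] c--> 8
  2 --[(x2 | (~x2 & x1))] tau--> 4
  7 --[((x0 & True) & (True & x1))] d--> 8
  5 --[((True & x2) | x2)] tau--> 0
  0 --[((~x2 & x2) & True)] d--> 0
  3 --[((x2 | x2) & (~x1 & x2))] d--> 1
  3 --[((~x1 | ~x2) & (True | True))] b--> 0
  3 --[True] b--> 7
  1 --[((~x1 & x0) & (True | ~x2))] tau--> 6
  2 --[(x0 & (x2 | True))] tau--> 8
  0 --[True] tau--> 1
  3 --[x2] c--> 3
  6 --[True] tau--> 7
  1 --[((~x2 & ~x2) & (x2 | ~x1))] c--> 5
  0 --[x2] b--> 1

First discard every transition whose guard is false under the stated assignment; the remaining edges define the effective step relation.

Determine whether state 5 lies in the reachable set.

After dropping false guards: 15 live edges.
Layer 0: {0}
Layer 1: {1,5}  cumulative {0,1,5}
Layer 2: {6,8}  cumulative {0,1,5,6,8}
Layer 3: {7}  cumulative {0,1,5,6,7,8}
Reach set: {0,1,5,6,7,8}
witness 5: tau

Answer: REACHABLE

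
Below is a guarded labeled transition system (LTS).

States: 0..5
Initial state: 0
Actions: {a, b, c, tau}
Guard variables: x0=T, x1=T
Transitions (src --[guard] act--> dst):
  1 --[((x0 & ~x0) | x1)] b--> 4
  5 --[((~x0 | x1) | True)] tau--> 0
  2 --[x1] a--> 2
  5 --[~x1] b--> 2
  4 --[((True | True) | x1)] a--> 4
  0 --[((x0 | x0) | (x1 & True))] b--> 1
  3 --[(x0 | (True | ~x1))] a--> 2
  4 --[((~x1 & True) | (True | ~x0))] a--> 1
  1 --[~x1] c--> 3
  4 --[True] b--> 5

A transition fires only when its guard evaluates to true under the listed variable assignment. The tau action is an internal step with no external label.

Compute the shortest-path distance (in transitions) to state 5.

Layered search for 5:
  Layer 0: {0}
  Layer 1: {1}
  Layer 2: {4}
  Layer 3: {5}
depth(5)=3, e.g. b·b·b

Answer: 3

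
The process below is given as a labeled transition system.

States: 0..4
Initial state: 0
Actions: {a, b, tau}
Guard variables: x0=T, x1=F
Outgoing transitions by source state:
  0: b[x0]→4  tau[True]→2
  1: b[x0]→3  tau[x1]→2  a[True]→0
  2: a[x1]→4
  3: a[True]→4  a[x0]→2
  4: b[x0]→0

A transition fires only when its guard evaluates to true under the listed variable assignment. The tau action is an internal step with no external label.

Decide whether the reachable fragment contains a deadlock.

Answer: DEADLOCK at state 2

Trace:
Reachable = {0,2,4}
  0: b→4  tau→2  [2 out]
  2: ∅  [STUCK]
  4: b→0  [1 out]
trace reaching 2: tau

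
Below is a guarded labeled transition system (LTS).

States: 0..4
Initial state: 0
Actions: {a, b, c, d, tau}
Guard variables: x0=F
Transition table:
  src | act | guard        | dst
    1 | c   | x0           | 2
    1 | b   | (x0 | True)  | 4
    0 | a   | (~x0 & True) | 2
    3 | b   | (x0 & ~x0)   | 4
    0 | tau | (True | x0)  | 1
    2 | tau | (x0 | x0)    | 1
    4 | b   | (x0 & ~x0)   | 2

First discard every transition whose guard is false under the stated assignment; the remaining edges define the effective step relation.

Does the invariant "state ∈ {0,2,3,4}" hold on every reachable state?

Answer: INVARIANT VIOLATED at state 1

Trace:
Inv-set: {0,2,3,4}
Reachable = {0,1,2,4}
  0: ✓
  1: ✗ unsafe
  2: ✓
  4: ✓
reach 1 via tau — violates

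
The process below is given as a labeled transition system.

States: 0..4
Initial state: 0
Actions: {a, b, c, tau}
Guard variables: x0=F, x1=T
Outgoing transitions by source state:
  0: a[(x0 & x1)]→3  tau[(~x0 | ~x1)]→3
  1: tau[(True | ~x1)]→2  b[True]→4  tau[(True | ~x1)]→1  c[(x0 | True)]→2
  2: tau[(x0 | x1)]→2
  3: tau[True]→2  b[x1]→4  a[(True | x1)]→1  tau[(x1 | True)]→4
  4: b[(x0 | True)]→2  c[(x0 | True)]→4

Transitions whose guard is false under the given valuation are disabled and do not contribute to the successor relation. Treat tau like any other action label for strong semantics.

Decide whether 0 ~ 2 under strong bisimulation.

Answer: NOT BISIMILAR

Trace:
Compute ~ classes (split until stable):
  π0 = {{0,1,2,3,4}}
  π1 = {{0,2},{1},{3},{4}}
  π2 = {{0},{1},{2},{3},{4}}
stable after 3 split(s): 5 block(s)
0∈{0}, 2∈{2}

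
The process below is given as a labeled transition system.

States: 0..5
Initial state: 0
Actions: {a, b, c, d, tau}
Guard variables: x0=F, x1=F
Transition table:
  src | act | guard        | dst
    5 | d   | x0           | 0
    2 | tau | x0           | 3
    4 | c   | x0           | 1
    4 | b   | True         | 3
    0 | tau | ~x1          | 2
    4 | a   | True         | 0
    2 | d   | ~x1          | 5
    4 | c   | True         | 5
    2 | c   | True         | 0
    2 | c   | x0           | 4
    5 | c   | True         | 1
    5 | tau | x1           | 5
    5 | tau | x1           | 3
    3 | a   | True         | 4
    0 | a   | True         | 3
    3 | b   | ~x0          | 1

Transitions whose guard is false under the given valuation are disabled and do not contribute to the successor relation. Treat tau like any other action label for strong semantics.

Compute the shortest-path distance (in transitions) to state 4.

BFS to 4:
  depth 0: {0}
  depth 1: {2,3}
  depth 2: {1,4,5}
4 enters at depth 2; path a·a

Answer: 2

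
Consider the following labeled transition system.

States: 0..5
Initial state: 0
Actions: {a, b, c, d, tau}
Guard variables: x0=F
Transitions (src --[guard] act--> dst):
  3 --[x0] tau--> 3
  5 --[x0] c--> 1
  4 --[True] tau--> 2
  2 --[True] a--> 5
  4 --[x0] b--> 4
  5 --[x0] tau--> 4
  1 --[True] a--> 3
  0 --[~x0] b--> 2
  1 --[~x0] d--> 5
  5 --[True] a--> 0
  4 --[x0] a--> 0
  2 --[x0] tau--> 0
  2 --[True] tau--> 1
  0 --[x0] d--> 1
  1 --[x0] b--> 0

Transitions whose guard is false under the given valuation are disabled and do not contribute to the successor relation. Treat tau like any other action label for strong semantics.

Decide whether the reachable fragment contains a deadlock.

Reach set: {0,1,2,3,5}
  0: b→2  [deg 1]
  1: a→3  d→5  [deg 2]
  2: a→5  tau→1  [deg 2]
  3: ∅  [no exit]
  5: a→0  [deg 1]
witness 3: b·tau·a

Answer: DEADLOCK at state 3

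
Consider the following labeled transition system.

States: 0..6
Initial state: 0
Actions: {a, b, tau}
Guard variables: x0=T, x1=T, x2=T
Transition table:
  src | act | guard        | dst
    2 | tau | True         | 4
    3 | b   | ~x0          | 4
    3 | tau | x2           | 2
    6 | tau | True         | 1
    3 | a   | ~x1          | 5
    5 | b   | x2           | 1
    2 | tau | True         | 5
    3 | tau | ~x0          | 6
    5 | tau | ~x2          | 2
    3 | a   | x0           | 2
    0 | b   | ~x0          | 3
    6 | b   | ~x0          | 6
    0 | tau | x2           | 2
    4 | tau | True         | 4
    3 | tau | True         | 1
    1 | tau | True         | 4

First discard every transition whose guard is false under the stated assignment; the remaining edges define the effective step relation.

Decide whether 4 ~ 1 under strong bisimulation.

Compute ~ classes (split until stable):
  round 0: {{0,1,2,3,4,5,6}}
  round 1: {{0,1,2,4,6},{3},{5}}
  round 2: {{0,1,4,6},{2},{3},{5}}
  round 3: {{0},{1,4,6},{2},{3},{5}}
5 equivalence class(es) (converged in 4)
class of 4: {1,4,6}; class of 1: {1,4,6}

Answer: BISIMILAR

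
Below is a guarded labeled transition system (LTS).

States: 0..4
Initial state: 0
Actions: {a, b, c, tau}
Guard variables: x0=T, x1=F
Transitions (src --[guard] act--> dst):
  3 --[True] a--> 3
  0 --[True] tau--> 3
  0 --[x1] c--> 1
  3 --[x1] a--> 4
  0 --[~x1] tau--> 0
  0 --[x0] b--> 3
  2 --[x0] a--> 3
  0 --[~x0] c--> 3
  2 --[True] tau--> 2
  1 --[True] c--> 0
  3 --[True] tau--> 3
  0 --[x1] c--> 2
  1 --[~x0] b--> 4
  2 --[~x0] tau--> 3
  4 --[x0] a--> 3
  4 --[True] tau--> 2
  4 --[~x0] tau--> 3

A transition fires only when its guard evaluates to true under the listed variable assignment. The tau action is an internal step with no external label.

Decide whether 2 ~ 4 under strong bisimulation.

Compute ~ classes (split until stable):
  π0 = {{0,1,2,3,4}}
  π1 = {{0},{1},{2,3,4}}
stable after 2 split(s): 3 block(s)
2∈{2,3,4}, 4∈{2,3,4}

Answer: BISIMILAR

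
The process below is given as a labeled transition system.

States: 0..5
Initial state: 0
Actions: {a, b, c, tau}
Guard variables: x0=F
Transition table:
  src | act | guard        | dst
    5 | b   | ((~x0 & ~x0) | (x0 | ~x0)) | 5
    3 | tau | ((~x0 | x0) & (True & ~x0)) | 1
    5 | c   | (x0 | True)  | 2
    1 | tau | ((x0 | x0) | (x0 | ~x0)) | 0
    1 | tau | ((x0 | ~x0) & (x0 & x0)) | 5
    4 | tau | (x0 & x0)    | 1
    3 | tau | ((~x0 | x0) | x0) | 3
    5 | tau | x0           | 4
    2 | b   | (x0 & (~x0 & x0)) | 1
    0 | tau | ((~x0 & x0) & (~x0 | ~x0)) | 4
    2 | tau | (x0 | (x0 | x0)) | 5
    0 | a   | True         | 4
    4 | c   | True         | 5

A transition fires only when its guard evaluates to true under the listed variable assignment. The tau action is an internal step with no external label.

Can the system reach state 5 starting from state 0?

Answer: REACHABLE

Working:
7 transition(s) survive guard evaluation.
depth 0: {0}
depth 1: {4}  total {0,4}
depth 2: {5}  total {0,4,5}
depth 3: {2}  total {0,2,4,5}
Reachable = {0,2,4,5}
Path to 5: a·c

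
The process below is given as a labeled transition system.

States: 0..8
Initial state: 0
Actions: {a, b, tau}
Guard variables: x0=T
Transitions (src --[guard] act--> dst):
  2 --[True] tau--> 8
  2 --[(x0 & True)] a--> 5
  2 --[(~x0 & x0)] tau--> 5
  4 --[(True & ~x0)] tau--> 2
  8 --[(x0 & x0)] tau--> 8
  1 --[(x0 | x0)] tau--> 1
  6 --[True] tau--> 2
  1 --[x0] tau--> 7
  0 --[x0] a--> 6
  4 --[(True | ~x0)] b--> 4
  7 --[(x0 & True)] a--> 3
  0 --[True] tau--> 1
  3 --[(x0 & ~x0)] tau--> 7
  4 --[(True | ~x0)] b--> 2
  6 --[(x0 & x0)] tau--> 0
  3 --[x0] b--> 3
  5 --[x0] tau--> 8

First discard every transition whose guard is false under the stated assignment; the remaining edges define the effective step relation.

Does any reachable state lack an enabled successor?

Reachable = {0,1,2,3,5,6,7,8}
  0: a→6  tau→1  [2 out]
  1: tau→1  tau→7  [2 out]
  2: a→5  tau→8  [2 out]
  3: b→3  [1 out]
  5: tau→8  [1 out]
  6: tau→0  tau→2  [2 out]
  7: a→3  [1 out]
  8: tau→8  [1 out]

Answer: DEADLOCK-FREE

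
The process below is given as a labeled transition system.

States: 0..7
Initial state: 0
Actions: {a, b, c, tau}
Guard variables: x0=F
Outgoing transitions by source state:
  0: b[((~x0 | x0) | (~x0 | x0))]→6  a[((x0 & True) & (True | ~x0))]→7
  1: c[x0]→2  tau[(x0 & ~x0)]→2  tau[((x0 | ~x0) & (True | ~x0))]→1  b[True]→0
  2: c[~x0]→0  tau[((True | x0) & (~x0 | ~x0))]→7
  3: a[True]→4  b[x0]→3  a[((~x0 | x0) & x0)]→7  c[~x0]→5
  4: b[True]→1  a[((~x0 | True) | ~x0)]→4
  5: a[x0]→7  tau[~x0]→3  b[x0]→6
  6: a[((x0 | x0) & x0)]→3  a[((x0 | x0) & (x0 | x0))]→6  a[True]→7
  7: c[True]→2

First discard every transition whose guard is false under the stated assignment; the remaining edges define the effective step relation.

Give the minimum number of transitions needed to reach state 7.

Answer: 2

Trace:
Breadth-first toward 7:
  depth 0: {0}
  depth 1: {6}
  depth 2: {7}
depth(7)=2, e.g. b·a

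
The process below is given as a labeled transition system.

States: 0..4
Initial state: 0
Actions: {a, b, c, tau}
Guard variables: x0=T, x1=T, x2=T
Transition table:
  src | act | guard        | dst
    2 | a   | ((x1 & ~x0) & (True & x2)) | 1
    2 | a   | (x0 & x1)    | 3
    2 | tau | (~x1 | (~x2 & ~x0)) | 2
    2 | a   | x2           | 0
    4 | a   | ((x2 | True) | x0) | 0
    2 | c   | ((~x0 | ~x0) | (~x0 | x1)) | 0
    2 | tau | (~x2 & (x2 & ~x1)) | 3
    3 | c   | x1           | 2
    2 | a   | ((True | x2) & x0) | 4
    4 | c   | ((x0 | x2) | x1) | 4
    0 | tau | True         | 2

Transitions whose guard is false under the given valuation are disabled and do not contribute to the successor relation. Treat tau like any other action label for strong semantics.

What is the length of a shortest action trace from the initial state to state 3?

BFS to 3:
  depth 0: {0}
  depth 1: {2}
  depth 2: {3,4}
3 enters at depth 2; path tau·a

Answer: 2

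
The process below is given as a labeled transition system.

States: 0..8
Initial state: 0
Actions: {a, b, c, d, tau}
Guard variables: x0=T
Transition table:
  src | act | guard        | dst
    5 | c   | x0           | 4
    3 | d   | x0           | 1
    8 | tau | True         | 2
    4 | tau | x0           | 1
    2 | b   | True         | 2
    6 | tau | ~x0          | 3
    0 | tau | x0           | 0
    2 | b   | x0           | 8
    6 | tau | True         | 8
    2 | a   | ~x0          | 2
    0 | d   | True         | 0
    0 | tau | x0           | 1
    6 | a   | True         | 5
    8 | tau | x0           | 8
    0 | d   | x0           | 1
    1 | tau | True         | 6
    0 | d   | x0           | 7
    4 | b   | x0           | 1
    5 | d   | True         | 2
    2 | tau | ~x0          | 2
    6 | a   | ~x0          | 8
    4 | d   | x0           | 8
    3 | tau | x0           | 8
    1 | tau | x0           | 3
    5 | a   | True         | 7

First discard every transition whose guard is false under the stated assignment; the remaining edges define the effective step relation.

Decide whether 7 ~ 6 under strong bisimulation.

Bisimulation quotient by refinement:
  round 0: {{0,1,2,3,4,5,6,7,8}}
  round 1: {{0,3},{1,8},{2},{4},{5},{6},{7}}
  round 2: {{0},{1},{2},{3},{4},{5},{6},{7},{8}}
9 equivalence class(es) (converged in 3)
[7]={7}  [6]={6}

Answer: NOT BISIMILAR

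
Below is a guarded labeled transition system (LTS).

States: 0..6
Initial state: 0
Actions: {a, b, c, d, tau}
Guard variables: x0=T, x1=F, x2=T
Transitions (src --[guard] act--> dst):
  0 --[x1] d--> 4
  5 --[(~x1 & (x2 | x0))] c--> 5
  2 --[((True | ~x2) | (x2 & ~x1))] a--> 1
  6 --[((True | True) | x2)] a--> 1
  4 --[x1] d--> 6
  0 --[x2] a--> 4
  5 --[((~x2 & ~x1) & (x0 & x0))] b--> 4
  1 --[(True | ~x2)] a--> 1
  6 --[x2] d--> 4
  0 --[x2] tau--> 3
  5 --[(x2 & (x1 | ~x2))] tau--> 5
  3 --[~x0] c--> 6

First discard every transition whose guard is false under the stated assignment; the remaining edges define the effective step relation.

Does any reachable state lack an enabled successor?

R = {0,3,4}
  0: a→4  tau→3  [2 exit(s)]
  3: ∅  [STUCK]
  4: ∅  [STUCK]
witness 3: tau

Answer: DEADLOCK at state 3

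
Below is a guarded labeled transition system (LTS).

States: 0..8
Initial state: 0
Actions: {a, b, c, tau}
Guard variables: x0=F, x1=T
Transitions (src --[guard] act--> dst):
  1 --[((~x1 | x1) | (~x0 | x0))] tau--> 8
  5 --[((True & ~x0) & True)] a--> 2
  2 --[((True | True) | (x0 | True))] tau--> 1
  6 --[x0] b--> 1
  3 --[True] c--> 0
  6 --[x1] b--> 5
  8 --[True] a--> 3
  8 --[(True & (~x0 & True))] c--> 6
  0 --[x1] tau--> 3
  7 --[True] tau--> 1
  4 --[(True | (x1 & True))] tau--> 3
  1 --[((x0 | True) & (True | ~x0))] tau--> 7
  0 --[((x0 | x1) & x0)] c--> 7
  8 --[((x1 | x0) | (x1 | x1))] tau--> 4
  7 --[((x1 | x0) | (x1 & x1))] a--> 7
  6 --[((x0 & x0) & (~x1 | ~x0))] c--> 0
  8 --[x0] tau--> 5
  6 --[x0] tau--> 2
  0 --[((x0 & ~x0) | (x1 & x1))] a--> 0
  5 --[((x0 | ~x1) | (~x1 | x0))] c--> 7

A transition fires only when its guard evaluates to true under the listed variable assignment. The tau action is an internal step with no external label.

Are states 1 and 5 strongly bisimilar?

Answer: NOT BISIMILAR

Analysis:
Refine partition for ~:
  π0 = {{0,1,2,3,4,5,6,7,8}}
  π1 = {{0,7},{1,2,4},{3},{5},{6},{8}}
  π2 = {{0},{1},{2},{3},{4},{5},{6},{7},{8}}
9 equivalence class(es) (converged in 3)
[1]={1}  [5]={5}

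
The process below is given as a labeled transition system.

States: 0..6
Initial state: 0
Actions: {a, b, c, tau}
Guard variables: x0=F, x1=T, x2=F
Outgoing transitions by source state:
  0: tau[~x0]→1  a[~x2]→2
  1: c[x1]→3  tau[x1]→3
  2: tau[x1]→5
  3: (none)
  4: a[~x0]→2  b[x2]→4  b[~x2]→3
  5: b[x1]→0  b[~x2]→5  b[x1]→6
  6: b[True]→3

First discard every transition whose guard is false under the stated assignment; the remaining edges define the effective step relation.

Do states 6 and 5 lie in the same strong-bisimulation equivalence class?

Answer: NOT BISIMILAR

Trace:
Refine partition for ~:
  P[0] = {{0,1,2,3,4,5,6}}
  P[1] = {{0},{1},{2},{3},{4},{5,6}}
  P[2] = {{0},{1},{2},{3},{4},{5},{6}}
Fixed point at round 3; 7 class(es).
[6]={6}  [5]={5}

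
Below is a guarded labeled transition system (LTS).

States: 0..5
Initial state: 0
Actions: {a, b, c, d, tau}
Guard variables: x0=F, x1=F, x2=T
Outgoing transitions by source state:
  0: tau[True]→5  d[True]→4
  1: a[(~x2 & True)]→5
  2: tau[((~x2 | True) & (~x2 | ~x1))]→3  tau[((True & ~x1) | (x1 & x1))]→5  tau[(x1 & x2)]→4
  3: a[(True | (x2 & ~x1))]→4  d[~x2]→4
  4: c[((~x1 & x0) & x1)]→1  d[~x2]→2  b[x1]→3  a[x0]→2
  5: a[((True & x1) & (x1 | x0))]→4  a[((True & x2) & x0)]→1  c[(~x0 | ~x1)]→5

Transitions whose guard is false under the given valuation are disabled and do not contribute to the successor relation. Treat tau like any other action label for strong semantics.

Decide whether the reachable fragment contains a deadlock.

Answer: DEADLOCK at state 4

Trace:
R = {0,4,5}
  0: d→4  tau→5  [2 out]
  4: ∅  [no exit]
  5: c→5  [1 out]
witness 4: d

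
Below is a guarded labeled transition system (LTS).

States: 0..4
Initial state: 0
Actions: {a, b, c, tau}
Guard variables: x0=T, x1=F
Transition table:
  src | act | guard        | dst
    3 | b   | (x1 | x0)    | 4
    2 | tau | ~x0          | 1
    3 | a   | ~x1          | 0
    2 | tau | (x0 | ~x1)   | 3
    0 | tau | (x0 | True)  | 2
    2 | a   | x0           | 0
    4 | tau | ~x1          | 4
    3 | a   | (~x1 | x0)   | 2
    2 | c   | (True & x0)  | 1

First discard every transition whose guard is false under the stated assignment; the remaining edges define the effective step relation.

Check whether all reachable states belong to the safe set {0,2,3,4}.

Answer: INVARIANT VIOLATED at state 1

Working:
Inv-set: {0,2,3,4}
Reachable = {0,1,2,3,4}
  0: ok
  1: ✗ unsafe
  2: ok
  3: ok
  4: ok
witness against invariant: tau·c → 1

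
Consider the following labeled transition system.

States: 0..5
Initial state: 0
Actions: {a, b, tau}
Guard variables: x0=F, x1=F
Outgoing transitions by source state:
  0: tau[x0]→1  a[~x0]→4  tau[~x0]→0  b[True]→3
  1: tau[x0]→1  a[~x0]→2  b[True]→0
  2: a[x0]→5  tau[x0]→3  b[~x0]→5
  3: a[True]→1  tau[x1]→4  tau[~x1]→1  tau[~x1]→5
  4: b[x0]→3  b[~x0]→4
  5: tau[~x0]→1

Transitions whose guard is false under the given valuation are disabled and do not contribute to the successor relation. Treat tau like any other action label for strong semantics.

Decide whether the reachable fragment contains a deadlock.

R = {0,1,2,3,4,5}
  0: a→4  b→3  tau→0  [3 out]
  1: a→2  b→0  [2 out]
  2: b→5  [1 out]
  3: a→1  tau→1  tau→5  [3 out]
  4: b→4  [1 out]
  5: tau→1  [1 out]

Answer: DEADLOCK-FREE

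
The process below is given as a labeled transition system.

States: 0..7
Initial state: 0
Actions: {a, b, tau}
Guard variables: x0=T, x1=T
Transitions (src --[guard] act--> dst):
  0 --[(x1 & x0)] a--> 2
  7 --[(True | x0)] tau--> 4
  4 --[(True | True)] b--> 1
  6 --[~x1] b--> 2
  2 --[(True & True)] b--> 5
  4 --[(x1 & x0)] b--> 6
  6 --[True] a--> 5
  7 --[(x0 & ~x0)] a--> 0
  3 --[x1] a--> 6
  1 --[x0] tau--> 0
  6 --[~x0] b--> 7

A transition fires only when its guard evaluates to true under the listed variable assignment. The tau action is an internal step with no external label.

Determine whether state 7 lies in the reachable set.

Answer: UNREACHABLE

Analysis:
Guard filter leaves 8 enabled edge(s).
Layer 0: {0}
Layer 1: {2}  cumulative {0,2}
Layer 2: {5}  cumulative {0,2,5}
Reachable = {0,2,5}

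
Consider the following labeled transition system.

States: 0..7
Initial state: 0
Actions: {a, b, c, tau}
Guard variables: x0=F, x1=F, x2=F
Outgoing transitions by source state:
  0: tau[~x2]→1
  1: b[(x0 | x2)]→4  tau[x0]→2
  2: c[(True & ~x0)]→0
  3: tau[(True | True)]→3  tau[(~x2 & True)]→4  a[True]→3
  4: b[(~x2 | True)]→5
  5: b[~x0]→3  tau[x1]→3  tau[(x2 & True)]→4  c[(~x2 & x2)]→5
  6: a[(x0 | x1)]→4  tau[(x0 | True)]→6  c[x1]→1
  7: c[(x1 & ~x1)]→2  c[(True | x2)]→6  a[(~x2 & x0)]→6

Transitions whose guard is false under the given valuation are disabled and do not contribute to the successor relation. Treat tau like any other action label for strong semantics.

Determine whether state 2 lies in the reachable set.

9 transition(s) survive guard evaluation.
depth 0: {0}
depth 1: {1}  total {0,1}
Reachable = {0,1}

Answer: UNREACHABLE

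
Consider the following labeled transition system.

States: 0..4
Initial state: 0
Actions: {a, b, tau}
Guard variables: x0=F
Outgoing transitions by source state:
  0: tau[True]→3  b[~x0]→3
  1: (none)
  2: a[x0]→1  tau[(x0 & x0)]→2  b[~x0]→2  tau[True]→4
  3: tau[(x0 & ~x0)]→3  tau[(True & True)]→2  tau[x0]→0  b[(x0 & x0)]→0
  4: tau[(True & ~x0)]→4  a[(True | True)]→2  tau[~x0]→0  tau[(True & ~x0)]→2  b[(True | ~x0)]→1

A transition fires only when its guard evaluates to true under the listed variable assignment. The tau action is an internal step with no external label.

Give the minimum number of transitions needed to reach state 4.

Answer: 3

Analysis:
Layered search for 4:
  depth 0: {0}
  depth 1: {3}
  depth 2: {2}
  depth 3: {4}
4 enters at depth 3; path b·tau·tau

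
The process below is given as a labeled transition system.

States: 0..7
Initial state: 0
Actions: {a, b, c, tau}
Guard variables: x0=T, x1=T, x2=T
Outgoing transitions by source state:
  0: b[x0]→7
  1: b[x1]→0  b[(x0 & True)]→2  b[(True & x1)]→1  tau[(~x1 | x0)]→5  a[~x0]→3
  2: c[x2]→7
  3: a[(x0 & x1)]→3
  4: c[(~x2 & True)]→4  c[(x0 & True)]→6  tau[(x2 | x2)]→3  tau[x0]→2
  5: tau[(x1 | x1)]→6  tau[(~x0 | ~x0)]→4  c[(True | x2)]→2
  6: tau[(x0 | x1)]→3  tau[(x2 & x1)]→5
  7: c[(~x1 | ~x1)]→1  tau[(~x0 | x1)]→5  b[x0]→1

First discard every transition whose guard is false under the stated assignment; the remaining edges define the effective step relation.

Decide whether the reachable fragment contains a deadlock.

R = {0,1,2,3,5,6,7}
  0: b→7  [1 out]
  1: b→0  b→1  b→2  tau→5  [4 out]
  2: c→7  [1 out]
  3: a→3  [1 out]
  5: c→2  tau→6  [2 out]
  6: tau→3  tau→5  [2 out]
  7: b→1  tau→5  [2 out]

Answer: DEADLOCK-FREE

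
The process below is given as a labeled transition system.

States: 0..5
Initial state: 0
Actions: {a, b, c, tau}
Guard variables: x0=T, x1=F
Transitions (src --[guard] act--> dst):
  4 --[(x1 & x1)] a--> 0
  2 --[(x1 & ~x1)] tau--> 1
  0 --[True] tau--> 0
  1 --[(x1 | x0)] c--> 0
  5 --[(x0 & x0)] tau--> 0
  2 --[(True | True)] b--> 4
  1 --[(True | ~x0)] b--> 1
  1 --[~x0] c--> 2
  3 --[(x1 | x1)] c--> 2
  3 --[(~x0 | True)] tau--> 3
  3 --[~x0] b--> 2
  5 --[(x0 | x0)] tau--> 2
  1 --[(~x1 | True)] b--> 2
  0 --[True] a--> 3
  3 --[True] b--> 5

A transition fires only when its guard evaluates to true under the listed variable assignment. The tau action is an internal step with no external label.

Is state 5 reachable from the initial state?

After dropping false guards: 10 live edges.
L0 = {0}
L1 = {3}  cumulative {0,3}
L2 = {5}  cumulative {0,3,5}
L3 = {2}  cumulative {0,2,3,5}
L4 = {4}  cumulative {0,2,3,4,5}
Reachable = {0,2,3,4,5}
trace reaching 5: a·b

Answer: REACHABLE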